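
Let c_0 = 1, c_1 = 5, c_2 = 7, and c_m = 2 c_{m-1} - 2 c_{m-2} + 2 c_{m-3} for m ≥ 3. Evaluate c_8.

c_3 = 2(7) - 2(5) + 2(1) = 6
c_4 = 2(6) - 2(7) + 2(5) = 8
c_5 = 2(8) - 2(6) + 2(7) = 18
c_6 = 2(18) - 2(8) + 2(6) = 32
c_7 = 2(32) - 2(18) + 2(8) = 44
c_8 = 2(44) - 2(32) + 2(18) = 60

60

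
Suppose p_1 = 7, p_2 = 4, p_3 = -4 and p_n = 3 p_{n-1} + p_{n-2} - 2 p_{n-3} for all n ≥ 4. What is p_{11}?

p_4 = 3·(-4) + 4 - 2·7 = -22
p_5 = 3·(-22) + (-4) - 2·4 = -78
p_6 = 3·(-78) + (-22) - 2·(-4) = -248
p_7 = 3·(-248) + (-78) - 2·(-22) = -778
p_8 = 3·(-778) + (-248) - 2·(-78) = -2426
p_9 = 3·(-2426) + (-778) - 2·(-248) = -7560
p_{10} = 3·(-7560) + (-2426) - 2·(-778) = -23550
p_{11} = 3·(-23550) + (-7560) - 2·(-2426) = -73358

-73358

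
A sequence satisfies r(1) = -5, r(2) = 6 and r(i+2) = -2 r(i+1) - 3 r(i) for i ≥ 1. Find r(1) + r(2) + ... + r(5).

19

r(3) = -2*6 - 3*(-5) = 3
r(4) = -2*3 - 3*6 = -24
r(5) = -2*(-24) - 3*3 = 39
Sum = (-5) + 6 + 3 + (-24) + 39 = 19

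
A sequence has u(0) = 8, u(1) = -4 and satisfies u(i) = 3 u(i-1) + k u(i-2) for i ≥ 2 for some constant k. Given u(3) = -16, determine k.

1

u(2) = -12 + 8k
u(3) = -36 + 20k
So -36 + 20k = -16, giving k = 1.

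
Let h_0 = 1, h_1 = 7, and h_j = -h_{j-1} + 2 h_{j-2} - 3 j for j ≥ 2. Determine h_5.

67

h_2 = -7 + 2*1 - 6 = -11
h_3 = -(-11) + 2*7 - 9 = 16
h_4 = -16 + 2*(-11) - 12 = -50
h_5 = -(-50) + 2*16 - 15 = 67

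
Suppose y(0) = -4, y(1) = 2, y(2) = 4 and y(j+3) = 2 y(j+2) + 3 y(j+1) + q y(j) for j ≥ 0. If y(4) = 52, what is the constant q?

-2

y(3) = 14 - 4q
y(4) = 40 - 6q
So 40 - 6q = 52, giving q = -2.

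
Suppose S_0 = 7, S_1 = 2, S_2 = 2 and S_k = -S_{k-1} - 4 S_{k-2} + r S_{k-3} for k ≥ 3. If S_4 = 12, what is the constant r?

-2

S_3 = -10 + 7r
S_4 = 2 - 5r
So 2 - 5r = 12, giving r = -2.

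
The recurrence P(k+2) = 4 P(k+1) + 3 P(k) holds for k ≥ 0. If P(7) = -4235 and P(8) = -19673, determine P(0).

Rearranging, P(k-2) = (P(k) - 4 P(k-1)) / 3.
P(6) = (-19673 - 4(-4235)) / 3 = -2733/3 = -911
P(5) = (-4235 - 4(-911)) / 3 = -591/3 = -197
P(4) = (-911 - 4(-197)) / 3 = -123/3 = -41
P(3) = (-197 - 4(-41)) / 3 = -33/3 = -11
P(2) = (-41 - 4(-11)) / 3 = 3/3 = 1
P(1) = (-11 - 4(1)) / 3 = -15/3 = -5
P(0) = (1 - 4(-5)) / 3 = 21/3 = 7

7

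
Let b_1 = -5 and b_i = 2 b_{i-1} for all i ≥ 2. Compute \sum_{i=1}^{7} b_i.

-635

b_2 = 2·(-5) = -10
b_3 = 2·(-10) = -20
b_4 = 2·(-20) = -40
b_5 = 2·(-40) = -80
b_6 = 2·(-80) = -160
b_7 = 2·(-160) = -320
Sum = (-5) + (-10) + (-20) + (-40) + (-80) + (-160) + (-320) = -635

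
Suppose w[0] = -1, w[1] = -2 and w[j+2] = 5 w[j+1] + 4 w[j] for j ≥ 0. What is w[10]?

-15316574

w[2] = 5·(-2) + 4·(-1) = -14
w[3] = 5·(-14) + 4·(-2) = -78
w[4] = 5·(-78) + 4·(-14) = -446
w[5] = 5·(-446) + 4·(-78) = -2542
w[6] = 5·(-2542) + 4·(-446) = -14494
w[7] = 5·(-14494) + 4·(-2542) = -82638
w[8] = 5·(-82638) + 4·(-14494) = -471166
w[9] = 5·(-471166) + 4·(-82638) = -2686382
w[10] = 5·(-2686382) + 4·(-471166) = -15316574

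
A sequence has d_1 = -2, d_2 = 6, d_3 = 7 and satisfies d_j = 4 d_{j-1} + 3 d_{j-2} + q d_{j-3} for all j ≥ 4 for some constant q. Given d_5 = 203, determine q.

d_4 = 46 - 2q
d_5 = 205 - 2q
So 205 - 2q = 203, giving q = 1.

1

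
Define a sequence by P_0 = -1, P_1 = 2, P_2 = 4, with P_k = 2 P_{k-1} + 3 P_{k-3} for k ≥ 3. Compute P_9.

1589

P_3 = 2*4 + 3*(-1) = 5
P_4 = 2*5 + 3*2 = 16
P_5 = 2*16 + 3*4 = 44
P_6 = 2*44 + 3*5 = 103
P_7 = 2*103 + 3*16 = 254
P_8 = 2*254 + 3*44 = 640
P_9 = 2*640 + 3*103 = 1589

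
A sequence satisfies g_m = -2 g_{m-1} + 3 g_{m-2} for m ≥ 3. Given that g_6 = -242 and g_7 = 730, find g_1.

2

Rearranging, g_{m-2} = (g_m + 2 g_{m-1}) / 3.
g_5 = (730 + 2(-242)) / 3 = 246/3 = 82
g_4 = (-242 + 2(82)) / 3 = -78/3 = -26
g_3 = (82 + 2(-26)) / 3 = 30/3 = 10
g_2 = (-26 + 2(10)) / 3 = -6/3 = -2
g_1 = (10 + 2(-2)) / 3 = 6/3 = 2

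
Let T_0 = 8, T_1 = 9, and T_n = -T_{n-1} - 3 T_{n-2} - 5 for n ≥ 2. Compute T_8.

T_2 = -9 - 3(8) - 5 = -38
T_3 = -(-38) - 3(9) - 5 = 6
T_4 = -6 - 3(-38) - 5 = 103
T_5 = -103 - 3(6) - 5 = -126
T_6 = -(-126) - 3(103) - 5 = -188
T_7 = -(-188) - 3(-126) - 5 = 561
T_8 = -561 - 3(-188) - 5 = -2

-2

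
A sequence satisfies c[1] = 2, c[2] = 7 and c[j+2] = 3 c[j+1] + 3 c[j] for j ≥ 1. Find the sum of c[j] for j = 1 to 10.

411690

c[3] = 3*7 + 3*2 = 27
c[4] = 3*27 + 3*7 = 102
c[5] = 3*102 + 3*27 = 387
c[6] = 3*387 + 3*102 = 1467
c[7] = 3*1467 + 3*387 = 5562
c[8] = 3*5562 + 3*1467 = 21087
c[9] = 3*21087 + 3*5562 = 79947
c[10] = 3*79947 + 3*21087 = 303102
Sum = 2 + 7 + 27 + 102 + 387 + 1467 + 5562 + 21087 + 79947 + 303102 = 411690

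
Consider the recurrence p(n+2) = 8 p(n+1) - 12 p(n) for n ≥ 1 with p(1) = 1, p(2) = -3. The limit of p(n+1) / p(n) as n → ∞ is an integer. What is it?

6

The characteristic equation is r^2 - 8r + 12 = 0, which factors as (r - 6)(r - 2) = 0.
So the roots are 6 and 2. Since |6| > |2| and the coefficient of 6^n is non-zero, the ratio tends to 6.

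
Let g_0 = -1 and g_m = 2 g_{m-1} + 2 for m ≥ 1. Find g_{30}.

The fixed point is 2/(1 - 2) = -2, so g_m + 2 = 2(g_{m-1} + 2).
Hence g_m = 1·2^m - 2.
g_{30} = 1·2^{30} - 2 = 1·1073741824 - 2 = 1073741822.

1073741822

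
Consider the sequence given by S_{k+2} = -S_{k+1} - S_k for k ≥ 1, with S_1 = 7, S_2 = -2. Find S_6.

-5

S_3 = -(-2) - 7 = -5
S_4 = -(-5) - (-2) = 7
S_5 = -7 - (-5) = -2
S_6 = -(-2) - 7 = -5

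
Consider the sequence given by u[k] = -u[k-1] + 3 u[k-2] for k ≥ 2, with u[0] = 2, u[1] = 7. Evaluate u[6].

u[2] = -7 + 3(2) = -1
u[3] = -(-1) + 3(7) = 22
u[4] = -22 + 3(-1) = -25
u[5] = -(-25) + 3(22) = 91
u[6] = -91 + 3(-25) = -166

-166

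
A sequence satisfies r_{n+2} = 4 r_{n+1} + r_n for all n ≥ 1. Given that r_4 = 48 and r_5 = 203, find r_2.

4

Rearranging, r_{n-2} = r_n - 4 r_{n-1}.
r_3 = 203 - 4*48 = 11
r_2 = 48 - 4*11 = 4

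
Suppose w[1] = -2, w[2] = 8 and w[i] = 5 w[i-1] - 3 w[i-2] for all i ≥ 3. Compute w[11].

5667436

w[3] = 5*8 - 3*(-2) = 46
w[4] = 5*46 - 3*8 = 206
w[5] = 5*206 - 3*46 = 892
w[6] = 5*892 - 3*206 = 3842
w[7] = 5*3842 - 3*892 = 16534
w[8] = 5*16534 - 3*3842 = 71144
w[9] = 5*71144 - 3*16534 = 306118
w[10] = 5*306118 - 3*71144 = 1317158
w[11] = 5*1317158 - 3*306118 = 5667436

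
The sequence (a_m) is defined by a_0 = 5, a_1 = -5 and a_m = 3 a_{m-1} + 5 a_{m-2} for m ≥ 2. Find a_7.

4055

a_2 = 3·(-5) + 5·5 = 10
a_3 = 3·10 + 5·(-5) = 5
a_4 = 3·5 + 5·10 = 65
a_5 = 3·65 + 5·5 = 220
a_6 = 3·220 + 5·65 = 985
a_7 = 3·985 + 5·220 = 4055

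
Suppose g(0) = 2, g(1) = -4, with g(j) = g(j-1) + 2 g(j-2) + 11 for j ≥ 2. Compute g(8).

767

g(2) = (-4) + 2*2 + 11 = 11
g(3) = 11 + 2*(-4) + 11 = 14
g(4) = 14 + 2*11 + 11 = 47
g(5) = 47 + 2*14 + 11 = 86
g(6) = 86 + 2*47 + 11 = 191
g(7) = 191 + 2*86 + 11 = 374
g(8) = 374 + 2*191 + 11 = 767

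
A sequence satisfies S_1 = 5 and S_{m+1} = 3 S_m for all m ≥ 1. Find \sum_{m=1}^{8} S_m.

S_2 = 3(5) = 15
S_3 = 3(15) = 45
S_4 = 3(45) = 135
S_5 = 3(135) = 405
S_6 = 3(405) = 1215
S_7 = 3(1215) = 3645
S_8 = 3(3645) = 10935
Sum = 5 + 15 + 45 + 135 + 405 + 1215 + 3645 + 10935 = 16400

16400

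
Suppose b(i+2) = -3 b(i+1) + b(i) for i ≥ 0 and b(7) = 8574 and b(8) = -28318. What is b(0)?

-4

Rearranging, b(i-2) = b(i) + 3 b(i-1).
b(6) = -28318 + 3(8574) = -2596
b(5) = 8574 + 3(-2596) = 786
b(4) = -2596 + 3(786) = -238
b(3) = 786 + 3(-238) = 72
b(2) = -238 + 3(72) = -22
b(1) = 72 + 3(-22) = 6
b(0) = -22 + 3(6) = -4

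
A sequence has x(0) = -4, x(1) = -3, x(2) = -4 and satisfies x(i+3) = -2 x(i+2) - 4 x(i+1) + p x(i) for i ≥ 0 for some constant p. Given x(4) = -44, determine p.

-4

x(3) = 20 - 4p
x(4) = -24 + 5p
So -24 + 5p = -44, giving p = -4.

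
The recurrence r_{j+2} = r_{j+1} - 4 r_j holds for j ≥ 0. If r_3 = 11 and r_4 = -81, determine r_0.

-5

Rearranging, r_{j-2} = (r_j - r_{j-1}) / -4.
r_2 = (-81 - 11) / -4 = -92/-4 = 23
r_1 = (11 - 23) / -4 = -12/-4 = 3
r_0 = (23 - 3) / -4 = 20/-4 = -5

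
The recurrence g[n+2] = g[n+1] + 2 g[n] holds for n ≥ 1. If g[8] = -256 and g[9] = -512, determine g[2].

Rearranging, g[n-2] = (g[n] - g[n-1]) / 2.
g[7] = (-512 - (-256)) / 2 = -256/2 = -128
g[6] = (-256 - (-128)) / 2 = -128/2 = -64
g[5] = (-128 - (-64)) / 2 = -64/2 = -32
g[4] = (-64 - (-32)) / 2 = -32/2 = -16
g[3] = (-32 - (-16)) / 2 = -16/2 = -8
g[2] = (-16 - (-8)) / 2 = -8/2 = -4

-4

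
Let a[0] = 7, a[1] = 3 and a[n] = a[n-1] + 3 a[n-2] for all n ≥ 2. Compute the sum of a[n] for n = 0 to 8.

a[2] = 3 + 3·7 = 24
a[3] = 24 + 3·3 = 33
a[4] = 33 + 3·24 = 105
a[5] = 105 + 3·33 = 204
a[6] = 204 + 3·105 = 519
a[7] = 519 + 3·204 = 1131
a[8] = 1131 + 3·519 = 2688
Sum = 7 + 3 + 24 + 33 + 105 + 204 + 519 + 1131 + 2688 = 4714

4714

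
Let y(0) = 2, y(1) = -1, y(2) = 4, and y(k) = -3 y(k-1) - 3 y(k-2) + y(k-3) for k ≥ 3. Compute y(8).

y(3) = -3·4 - 3·(-1) + 2 = -7
y(4) = -3·(-7) - 3·4 + (-1) = 8
y(5) = -3·8 - 3·(-7) + 4 = 1
y(6) = -3·1 - 3·8 + (-7) = -34
y(7) = -3·(-34) - 3·1 + 8 = 107
y(8) = -3·107 - 3·(-34) + 1 = -218

-218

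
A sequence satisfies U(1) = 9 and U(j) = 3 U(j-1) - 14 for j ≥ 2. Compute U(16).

28697821

The fixed point is -14/(1 - 3) = 7, so U(j) - 7 = 3(U(j-1) - 7).
Hence U(j) = 2·3^{j-1} + 7.
U(16) = 2·3^{15} + 7 = 2·14348907 + 7 = 28697821.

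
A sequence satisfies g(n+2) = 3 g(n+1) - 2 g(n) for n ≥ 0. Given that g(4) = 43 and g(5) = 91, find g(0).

Rearranging, g(n-2) = (g(n) - 3 g(n-1)) / -2.
g(3) = (91 - 3*43) / -2 = -38/-2 = 19
g(2) = (43 - 3*19) / -2 = -14/-2 = 7
g(1) = (19 - 3*7) / -2 = -2/-2 = 1
g(0) = (7 - 3*1) / -2 = 4/-2 = -2

-2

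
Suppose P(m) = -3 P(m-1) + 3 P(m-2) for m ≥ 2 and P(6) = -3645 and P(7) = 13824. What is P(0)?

Rearranging, P(m-2) = (P(m) + 3 P(m-1)) / 3.
P(5) = (13824 + 3·(-3645)) / 3 = 2889/3 = 963
P(4) = (-3645 + 3·963) / 3 = -756/3 = -252
P(3) = (963 + 3·(-252)) / 3 = 207/3 = 69
P(2) = (-252 + 3·69) / 3 = -45/3 = -15
P(1) = (69 + 3·(-15)) / 3 = 24/3 = 8
P(0) = (-15 + 3·8) / 3 = 9/3 = 3

3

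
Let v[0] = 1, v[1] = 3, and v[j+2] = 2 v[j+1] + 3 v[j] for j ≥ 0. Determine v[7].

2187

v[2] = 2·3 + 3·1 = 9
v[3] = 2·9 + 3·3 = 27
v[4] = 2·27 + 3·9 = 81
v[5] = 2·81 + 3·27 = 243
v[6] = 2·243 + 3·81 = 729
v[7] = 2·729 + 3·243 = 2187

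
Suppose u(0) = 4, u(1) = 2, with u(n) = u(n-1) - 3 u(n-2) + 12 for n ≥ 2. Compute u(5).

u(2) = 2 - 3(4) + 12 = 2
u(3) = 2 - 3(2) + 12 = 8
u(4) = 8 - 3(2) + 12 = 14
u(5) = 14 - 3(8) + 12 = 2

2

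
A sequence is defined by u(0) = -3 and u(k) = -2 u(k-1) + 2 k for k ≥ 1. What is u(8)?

u(1) = -2·(-3) + 2 = 8
u(2) = -2·8 + 4 = -12
u(3) = -2·(-12) + 6 = 30
u(4) = -2·30 + 8 = -52
u(5) = -2·(-52) + 10 = 114
u(6) = -2·114 + 12 = -216
u(7) = -2·(-216) + 14 = 446
u(8) = -2·446 + 16 = -876

-876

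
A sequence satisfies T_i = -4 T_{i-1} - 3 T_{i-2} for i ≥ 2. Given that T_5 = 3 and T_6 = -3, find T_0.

-3

Rearranging, T_{i-2} = (T_i + 4 T_{i-1}) / -3.
T_4 = (-3 + 4(3)) / -3 = 9/-3 = -3
T_3 = (3 + 4(-3)) / -3 = -9/-3 = 3
T_2 = (-3 + 4(3)) / -3 = 9/-3 = -3
T_1 = (3 + 4(-3)) / -3 = -9/-3 = 3
T_0 = (-3 + 4(3)) / -3 = 9/-3 = -3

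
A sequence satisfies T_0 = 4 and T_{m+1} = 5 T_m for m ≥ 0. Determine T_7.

T_1 = 5*4 = 20
T_2 = 5*20 = 100
T_3 = 5*100 = 500
T_4 = 5*500 = 2500
T_5 = 5*2500 = 12500
T_6 = 5*12500 = 62500
T_7 = 5*62500 = 312500

312500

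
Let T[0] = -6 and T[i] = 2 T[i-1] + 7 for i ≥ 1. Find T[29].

The fixed point is 7/(1 - 2) = -7, so T[i] + 7 = 2(T[i-1] + 7).
Hence T[i] = 1·2^i - 7.
T[29] = 1·2^{29} - 7 = 1·536870912 - 7 = 536870905.

536870905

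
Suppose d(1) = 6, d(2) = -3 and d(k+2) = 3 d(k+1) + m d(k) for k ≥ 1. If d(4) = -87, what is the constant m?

d(3) = -9 + 6m
d(4) = -27 + 15m
So -27 + 15m = -87, giving m = -4.

-4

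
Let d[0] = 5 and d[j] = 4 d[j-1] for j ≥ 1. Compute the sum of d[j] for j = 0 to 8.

436905

d[1] = 4·5 = 20
d[2] = 4·20 = 80
d[3] = 4·80 = 320
d[4] = 4·320 = 1280
d[5] = 4·1280 = 5120
d[6] = 4·5120 = 20480
d[7] = 4·20480 = 81920
d[8] = 4·81920 = 327680
Sum = 5 + 20 + 80 + 320 + 1280 + 5120 + 20480 + 81920 + 327680 = 436905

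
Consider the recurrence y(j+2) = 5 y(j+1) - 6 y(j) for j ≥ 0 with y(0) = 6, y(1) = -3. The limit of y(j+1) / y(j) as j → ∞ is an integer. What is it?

3

The characteristic equation is r^2 - 5r + 6 = 0, which factors as (r - 3)(r - 2) = 0.
So the roots are 3 and 2. Since |3| > |2| and the coefficient of 3^j is non-zero, the ratio tends to 3.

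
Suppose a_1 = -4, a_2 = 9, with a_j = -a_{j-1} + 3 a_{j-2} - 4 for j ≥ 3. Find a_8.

1449

a_3 = -9 + 3·(-4) - 4 = -25
a_4 = -(-25) + 3·9 - 4 = 48
a_5 = -48 + 3·(-25) - 4 = -127
a_6 = -(-127) + 3·48 - 4 = 267
a_7 = -267 + 3·(-127) - 4 = -652
a_8 = -(-652) + 3·267 - 4 = 1449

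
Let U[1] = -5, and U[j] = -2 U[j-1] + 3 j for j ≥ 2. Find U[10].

U[2] = -2(-5) + 6 = 16
U[3] = -2(16) + 9 = -23
U[4] = -2(-23) + 12 = 58
U[5] = -2(58) + 15 = -101
U[6] = -2(-101) + 18 = 220
U[7] = -2(220) + 21 = -419
U[8] = -2(-419) + 24 = 862
U[9] = -2(862) + 27 = -1697
U[10] = -2(-1697) + 30 = 3424

3424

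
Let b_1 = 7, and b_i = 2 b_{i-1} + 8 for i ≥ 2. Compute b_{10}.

7672

b_2 = 2·7 + 8 = 22
b_3 = 2·22 + 8 = 52
b_4 = 2·52 + 8 = 112
b_5 = 2·112 + 8 = 232
b_6 = 2·232 + 8 = 472
b_7 = 2·472 + 8 = 952
b_8 = 2·952 + 8 = 1912
b_9 = 2·1912 + 8 = 3832
b_{10} = 2·3832 + 8 = 7672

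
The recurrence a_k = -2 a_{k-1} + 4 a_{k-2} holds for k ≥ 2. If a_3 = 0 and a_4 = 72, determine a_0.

9

Rearranging, a_{k-2} = (a_k + 2 a_{k-1}) / 4.
a_2 = (72 + 2·0) / 4 = 72/4 = 18
a_1 = (0 + 2·18) / 4 = 36/4 = 9
a_0 = (18 + 2·9) / 4 = 36/4 = 9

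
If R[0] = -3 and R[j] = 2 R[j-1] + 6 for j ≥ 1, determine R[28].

805306362

The fixed point is 6/(1 - 2) = -6, so R[j] + 6 = 2(R[j-1] + 6).
Hence R[j] = 3·2^j - 6.
R[28] = 3·2^{28} - 6 = 3·268435456 - 6 = 805306362.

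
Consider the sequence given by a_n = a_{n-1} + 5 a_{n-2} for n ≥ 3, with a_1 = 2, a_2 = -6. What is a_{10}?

-5906

a_3 = (-6) + 5(2) = 4
a_4 = 4 + 5(-6) = -26
a_5 = (-26) + 5(4) = -6
a_6 = (-6) + 5(-26) = -136
a_7 = (-136) + 5(-6) = -166
a_8 = (-166) + 5(-136) = -846
a_9 = (-846) + 5(-166) = -1676
a_{10} = (-1676) + 5(-846) = -5906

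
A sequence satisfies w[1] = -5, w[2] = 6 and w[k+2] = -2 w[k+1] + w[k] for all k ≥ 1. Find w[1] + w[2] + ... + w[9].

w[3] = -2·6 + (-5) = -17
w[4] = -2·(-17) + 6 = 40
w[5] = -2·40 + (-17) = -97
w[6] = -2·(-97) + 40 = 234
w[7] = -2·234 + (-97) = -565
w[8] = -2·(-565) + 234 = 1364
w[9] = -2·1364 + (-565) = -3293
Sum = (-5) + 6 + (-17) + 40 + (-97) + 234 + (-565) + 1364 + (-3293) = -2333

-2333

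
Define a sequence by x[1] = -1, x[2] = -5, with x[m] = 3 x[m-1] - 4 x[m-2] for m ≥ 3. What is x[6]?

x[3] = 3(-5) - 4(-1) = -11
x[4] = 3(-11) - 4(-5) = -13
x[5] = 3(-13) - 4(-11) = 5
x[6] = 3(5) - 4(-13) = 67

67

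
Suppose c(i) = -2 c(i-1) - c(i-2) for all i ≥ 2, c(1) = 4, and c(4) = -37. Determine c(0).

7

Let c(0) = x.
c(2) = -8 - x
c(3) = 12 + 2x
c(4) = -16 - 3x
So -16 - 3x = -37, giving x = 7.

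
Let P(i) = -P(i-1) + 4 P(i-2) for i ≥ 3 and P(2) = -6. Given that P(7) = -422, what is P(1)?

Let P(1) = z.
P(3) = 6 + 4z
P(4) = -30 - 4z
P(5) = 54 + 20z
P(6) = -174 - 36z
P(7) = 390 + 116z
So 390 + 116z = -422, giving z = -7.

-7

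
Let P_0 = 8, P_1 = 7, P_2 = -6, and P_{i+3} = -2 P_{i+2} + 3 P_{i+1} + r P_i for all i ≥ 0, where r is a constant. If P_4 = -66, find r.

P_3 = 33 + 8r
P_4 = -84 - 9r
So -84 - 9r = -66, giving r = -2.

-2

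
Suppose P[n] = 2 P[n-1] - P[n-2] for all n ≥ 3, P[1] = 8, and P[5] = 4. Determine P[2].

7

Let P[2] = y.
P[3] = -8 + 2y
P[4] = -16 + 3y
P[5] = -24 + 4y
So -24 + 4y = 4, giving y = 7.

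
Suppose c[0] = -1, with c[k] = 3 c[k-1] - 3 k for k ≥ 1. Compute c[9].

c[1] = 3·(-1) - 3 = -6
c[2] = 3·(-6) - 6 = -24
c[3] = 3·(-24) - 9 = -81
c[4] = 3·(-81) - 12 = -255
c[5] = 3·(-255) - 15 = -780
c[6] = 3·(-780) - 18 = -2358
c[7] = 3·(-2358) - 21 = -7095
c[8] = 3·(-7095) - 24 = -21309
c[9] = 3·(-21309) - 27 = -63954

-63954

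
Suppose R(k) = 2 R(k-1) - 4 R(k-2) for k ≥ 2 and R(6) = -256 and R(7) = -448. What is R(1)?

Rearranging, R(k-2) = (R(k) - 2 R(k-1)) / -4.
R(5) = (-448 - 2·(-256)) / -4 = 64/-4 = -16
R(4) = (-256 - 2·(-16)) / -4 = -224/-4 = 56
R(3) = (-16 - 2·56) / -4 = -128/-4 = 32
R(2) = (56 - 2·32) / -4 = -8/-4 = 2
R(1) = (32 - 2·2) / -4 = 28/-4 = -7

-7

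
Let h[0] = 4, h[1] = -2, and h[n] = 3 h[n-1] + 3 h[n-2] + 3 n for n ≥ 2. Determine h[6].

h[2] = 3·(-2) + 3·4 + 6 = 12
h[3] = 3·12 + 3·(-2) + 9 = 39
h[4] = 3·39 + 3·12 + 12 = 165
h[5] = 3·165 + 3·39 + 15 = 627
h[6] = 3·627 + 3·165 + 18 = 2394

2394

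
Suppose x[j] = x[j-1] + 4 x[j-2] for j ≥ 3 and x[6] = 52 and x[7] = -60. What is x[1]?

Rearranging, x[j-2] = (x[j] - x[j-1]) / 4.
x[5] = (-60 - 52) / 4 = -112/4 = -28
x[4] = (52 - (-28)) / 4 = 80/4 = 20
x[3] = (-28 - 20) / 4 = -48/4 = -12
x[2] = (20 - (-12)) / 4 = 32/4 = 8
x[1] = (-12 - 8) / 4 = -20/4 = -5

-5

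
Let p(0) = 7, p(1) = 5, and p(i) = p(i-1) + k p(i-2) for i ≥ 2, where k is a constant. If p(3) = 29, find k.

p(2) = 5 + 7k
p(3) = 5 + 12k
So 5 + 12k = 29, giving k = 2.

2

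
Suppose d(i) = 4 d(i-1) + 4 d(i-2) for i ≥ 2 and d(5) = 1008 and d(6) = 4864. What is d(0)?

-1

Rearranging, d(i-2) = (d(i) - 4 d(i-1)) / 4.
d(4) = (4864 - 4·1008) / 4 = 832/4 = 208
d(3) = (1008 - 4·208) / 4 = 176/4 = 44
d(2) = (208 - 4·44) / 4 = 32/4 = 8
d(1) = (44 - 4·8) / 4 = 12/4 = 3
d(0) = (8 - 4·3) / 4 = -4/4 = -1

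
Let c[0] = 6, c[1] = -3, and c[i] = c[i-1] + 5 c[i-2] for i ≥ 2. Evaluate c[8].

6687

c[2] = (-3) + 5*6 = 27
c[3] = 27 + 5*(-3) = 12
c[4] = 12 + 5*27 = 147
c[5] = 147 + 5*12 = 207
c[6] = 207 + 5*147 = 942
c[7] = 942 + 5*207 = 1977
c[8] = 1977 + 5*942 = 6687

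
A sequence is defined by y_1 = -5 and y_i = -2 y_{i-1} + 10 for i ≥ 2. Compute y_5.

y_2 = -2·(-5) + 10 = 20
y_3 = -2·20 + 10 = -30
y_4 = -2·(-30) + 10 = 70
y_5 = -2·70 + 10 = -130

-130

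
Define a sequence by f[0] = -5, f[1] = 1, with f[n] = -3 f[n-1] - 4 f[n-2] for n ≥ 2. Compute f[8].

-1727

f[2] = -3·1 - 4·(-5) = 17
f[3] = -3·17 - 4·1 = -55
f[4] = -3·(-55) - 4·17 = 97
f[5] = -3·97 - 4·(-55) = -71
f[6] = -3·(-71) - 4·97 = -175
f[7] = -3·(-175) - 4·(-71) = 809
f[8] = -3·809 - 4·(-175) = -1727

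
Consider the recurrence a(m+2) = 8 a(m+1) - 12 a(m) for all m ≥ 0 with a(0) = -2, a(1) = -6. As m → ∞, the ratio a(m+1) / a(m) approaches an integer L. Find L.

The characteristic equation is r^2 - 8r + 12 = 0, which factors as (r - 6)(r - 2) = 0.
So the roots are 6 and 2. Since |6| > |2| and the coefficient of 6^m is non-zero, the ratio tends to 6.

6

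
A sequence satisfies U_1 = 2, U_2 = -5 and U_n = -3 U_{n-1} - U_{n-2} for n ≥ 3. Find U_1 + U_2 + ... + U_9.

3026

U_3 = -3(-5) - 2 = 13
U_4 = -3(13) - (-5) = -34
U_5 = -3(-34) - 13 = 89
U_6 = -3(89) - (-34) = -233
U_7 = -3(-233) - 89 = 610
U_8 = -3(610) - (-233) = -1597
U_9 = -3(-1597) - 610 = 4181
Sum = 2 + (-5) + 13 + (-34) + 89 + (-233) + 610 + (-1597) + 4181 = 3026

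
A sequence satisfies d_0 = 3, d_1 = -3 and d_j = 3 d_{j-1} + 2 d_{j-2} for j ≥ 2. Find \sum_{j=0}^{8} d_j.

d_2 = 3·(-3) + 2·3 = -3
d_3 = 3·(-3) + 2·(-3) = -15
d_4 = 3·(-15) + 2·(-3) = -51
d_5 = 3·(-51) + 2·(-15) = -183
d_6 = 3·(-183) + 2·(-51) = -651
d_7 = 3·(-651) + 2·(-183) = -2319
d_8 = 3·(-2319) + 2·(-651) = -8259
Sum = 3 + (-3) + (-3) + (-15) + (-51) + (-183) + (-651) + (-2319) + (-8259) = -11481

-11481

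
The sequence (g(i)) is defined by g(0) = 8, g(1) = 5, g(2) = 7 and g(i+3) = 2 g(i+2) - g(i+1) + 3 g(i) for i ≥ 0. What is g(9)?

3153

g(3) = 2(7) - 5 + 3(8) = 33
g(4) = 2(33) - 7 + 3(5) = 74
g(5) = 2(74) - 33 + 3(7) = 136
g(6) = 2(136) - 74 + 3(33) = 297
g(7) = 2(297) - 136 + 3(74) = 680
g(8) = 2(680) - 297 + 3(136) = 1471
g(9) = 2(1471) - 680 + 3(297) = 3153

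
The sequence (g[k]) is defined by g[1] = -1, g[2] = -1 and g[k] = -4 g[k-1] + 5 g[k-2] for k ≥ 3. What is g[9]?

-1

g[3] = -4(-1) + 5(-1) = -1
g[4] = -4(-1) + 5(-1) = -1
g[5] = -4(-1) + 5(-1) = -1
g[6] = -4(-1) + 5(-1) = -1
g[7] = -4(-1) + 5(-1) = -1
g[8] = -4(-1) + 5(-1) = -1
g[9] = -4(-1) + 5(-1) = -1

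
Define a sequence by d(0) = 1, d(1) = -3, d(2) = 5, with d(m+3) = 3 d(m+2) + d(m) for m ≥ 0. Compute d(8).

4199

d(3) = 3·5 + 1 = 16
d(4) = 3·16 + (-3) = 45
d(5) = 3·45 + 5 = 140
d(6) = 3·140 + 16 = 436
d(7) = 3·436 + 45 = 1353
d(8) = 3·1353 + 140 = 4199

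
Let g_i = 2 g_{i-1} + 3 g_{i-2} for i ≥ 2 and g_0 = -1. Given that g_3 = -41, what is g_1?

Let g_1 = z.
g_2 = -3 + 2z
g_3 = -6 + 7z
So -6 + 7z = -41, giving z = -5.

-5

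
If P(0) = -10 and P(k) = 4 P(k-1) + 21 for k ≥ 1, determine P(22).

The fixed point is 21/(1 - 4) = -7, so P(k) + 7 = 4(P(k-1) + 7).
Hence P(k) = -3·4^k - 7.
P(22) = -3·4^{22} - 7 = -3·17592186044416 - 7 = -52776558133255.

-52776558133255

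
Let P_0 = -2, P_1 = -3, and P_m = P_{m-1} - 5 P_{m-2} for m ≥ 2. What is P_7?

557

P_2 = (-3) - 5·(-2) = 7
P_3 = 7 - 5·(-3) = 22
P_4 = 22 - 5·7 = -13
P_5 = (-13) - 5·22 = -123
P_6 = (-123) - 5·(-13) = -58
P_7 = (-58) - 5·(-123) = 557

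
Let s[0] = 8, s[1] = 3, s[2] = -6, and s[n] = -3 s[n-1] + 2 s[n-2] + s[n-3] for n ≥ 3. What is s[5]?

373

s[3] = -3·(-6) + 2·3 + 8 = 32
s[4] = -3·32 + 2·(-6) + 3 = -105
s[5] = -3·(-105) + 2·32 + (-6) = 373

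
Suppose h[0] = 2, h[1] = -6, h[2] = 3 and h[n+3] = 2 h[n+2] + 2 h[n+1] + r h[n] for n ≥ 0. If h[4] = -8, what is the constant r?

1

h[3] = -6 + 2r
h[4] = -6 - 2r
So -6 - 2r = -8, giving r = 1.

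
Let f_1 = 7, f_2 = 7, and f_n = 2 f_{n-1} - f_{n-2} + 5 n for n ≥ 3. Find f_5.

117

f_3 = 2·7 - 7 + 15 = 22
f_4 = 2·22 - 7 + 20 = 57
f_5 = 2·57 - 22 + 25 = 117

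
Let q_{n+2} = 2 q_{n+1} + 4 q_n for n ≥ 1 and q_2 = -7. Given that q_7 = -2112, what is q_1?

-1

Let q_1 = y.
q_3 = -14 + 4y
q_4 = -56 + 8y
q_5 = -168 + 32y
q_6 = -560 + 96y
q_7 = -1792 + 320y
So -1792 + 320y = -2112, giving y = -1.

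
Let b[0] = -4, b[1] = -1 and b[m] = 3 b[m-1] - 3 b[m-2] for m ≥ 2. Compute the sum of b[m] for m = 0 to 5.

196

b[2] = 3*(-1) - 3*(-4) = 9
b[3] = 3*9 - 3*(-1) = 30
b[4] = 3*30 - 3*9 = 63
b[5] = 3*63 - 3*30 = 99
Sum = (-4) + (-1) + 9 + 30 + 63 + 99 = 196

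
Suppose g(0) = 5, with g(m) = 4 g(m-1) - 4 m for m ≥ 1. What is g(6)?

13208

g(1) = 4·5 - 4 = 16
g(2) = 4·16 - 8 = 56
g(3) = 4·56 - 12 = 212
g(4) = 4·212 - 16 = 832
g(5) = 4·832 - 20 = 3308
g(6) = 4·3308 - 24 = 13208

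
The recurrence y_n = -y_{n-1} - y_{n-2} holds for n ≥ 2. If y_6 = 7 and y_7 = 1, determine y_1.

1

Rearranging, y_{n-2} = -(y_n + y_{n-1}).
y_5 = -(1 + 7) = -8
y_4 = -(7 + (-8)) = 1
y_3 = -(-8 + 1) = 7
y_2 = -(1 + 7) = -8
y_1 = -(7 + (-8)) = 1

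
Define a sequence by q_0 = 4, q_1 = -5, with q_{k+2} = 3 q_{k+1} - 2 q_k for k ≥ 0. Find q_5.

-275

q_2 = 3*(-5) - 2*4 = -23
q_3 = 3*(-23) - 2*(-5) = -59
q_4 = 3*(-59) - 2*(-23) = -131
q_5 = 3*(-131) - 2*(-59) = -275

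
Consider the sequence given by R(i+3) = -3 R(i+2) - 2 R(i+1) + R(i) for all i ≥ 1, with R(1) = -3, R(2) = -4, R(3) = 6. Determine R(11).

R(4) = -3*6 - 2*(-4) + (-3) = -13
R(5) = -3*(-13) - 2*6 + (-4) = 23
R(6) = -3*23 - 2*(-13) + 6 = -37
R(7) = -3*(-37) - 2*23 + (-13) = 52
R(8) = -3*52 - 2*(-37) + 23 = -59
R(9) = -3*(-59) - 2*52 + (-37) = 36
R(10) = -3*36 - 2*(-59) + 52 = 62
R(11) = -3*62 - 2*36 + (-59) = -317

-317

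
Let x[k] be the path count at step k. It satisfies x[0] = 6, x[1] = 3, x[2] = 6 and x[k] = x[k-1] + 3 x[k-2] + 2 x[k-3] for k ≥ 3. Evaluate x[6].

351

x[3] = 6 + 3·3 + 2·6 = 27
x[4] = 27 + 3·6 + 2·3 = 51
x[5] = 51 + 3·27 + 2·6 = 144
x[6] = 144 + 3·51 + 2·27 = 351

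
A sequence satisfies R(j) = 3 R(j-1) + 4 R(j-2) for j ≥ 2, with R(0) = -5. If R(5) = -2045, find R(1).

-5

Let R(1) = v.
R(2) = -20 + 3v
R(3) = -60 + 13v
R(4) = -260 + 51v
R(5) = -1020 + 205v
So -1020 + 205v = -2045, giving v = -5.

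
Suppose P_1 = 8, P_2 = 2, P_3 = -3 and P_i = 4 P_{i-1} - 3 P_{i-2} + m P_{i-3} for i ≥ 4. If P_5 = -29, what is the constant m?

1

P_4 = -18 + 8m
P_5 = -63 + 34m
So -63 + 34m = -29, giving m = 1.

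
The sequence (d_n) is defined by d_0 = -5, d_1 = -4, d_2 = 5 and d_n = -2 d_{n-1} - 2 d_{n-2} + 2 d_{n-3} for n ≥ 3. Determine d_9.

d_3 = -2·5 - 2·(-4) + 2·(-5) = -12
d_4 = -2·(-12) - 2·5 + 2·(-4) = 6
d_5 = -2·6 - 2·(-12) + 2·5 = 22
d_6 = -2·22 - 2·6 + 2·(-12) = -80
d_7 = -2·(-80) - 2·22 + 2·6 = 128
d_8 = -2·128 - 2·(-80) + 2·22 = -52
d_9 = -2·(-52) - 2·128 + 2·(-80) = -312

-312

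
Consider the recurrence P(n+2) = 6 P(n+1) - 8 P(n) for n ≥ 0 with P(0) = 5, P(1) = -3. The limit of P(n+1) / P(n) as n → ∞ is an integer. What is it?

The characteristic equation is r^2 - 6r + 8 = 0, which factors as (r - 4)(r - 2) = 0.
So the roots are 4 and 2. Since |4| > |2| and the coefficient of 4^n is non-zero, the ratio tends to 4.

4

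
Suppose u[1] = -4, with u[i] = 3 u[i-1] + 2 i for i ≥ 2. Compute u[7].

u[2] = 3(-4) + 4 = -8
u[3] = 3(-8) + 6 = -18
u[4] = 3(-18) + 8 = -46
u[5] = 3(-46) + 10 = -128
u[6] = 3(-128) + 12 = -372
u[7] = 3(-372) + 14 = -1102

-1102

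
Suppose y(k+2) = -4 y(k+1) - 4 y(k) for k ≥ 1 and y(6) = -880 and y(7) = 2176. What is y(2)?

-3

Rearranging, y(k-2) = (y(k) + 4 y(k-1)) / -4.
y(5) = (2176 + 4·(-880)) / -4 = -1344/-4 = 336
y(4) = (-880 + 4·336) / -4 = 464/-4 = -116
y(3) = (336 + 4·(-116)) / -4 = -128/-4 = 32
y(2) = (-116 + 4·32) / -4 = 12/-4 = -3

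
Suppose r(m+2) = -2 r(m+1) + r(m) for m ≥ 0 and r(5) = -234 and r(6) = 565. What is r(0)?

5

Rearranging, r(m-2) = r(m) + 2 r(m-1).
r(4) = 565 + 2*(-234) = 97
r(3) = -234 + 2*97 = -40
r(2) = 97 + 2*(-40) = 17
r(1) = -40 + 2*17 = -6
r(0) = 17 + 2*(-6) = 5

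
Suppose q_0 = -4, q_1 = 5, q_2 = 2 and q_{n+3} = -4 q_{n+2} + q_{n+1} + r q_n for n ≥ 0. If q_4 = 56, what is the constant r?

2

q_3 = -3 - 4r
q_4 = 14 + 21r
So 14 + 21r = 56, giving r = 2.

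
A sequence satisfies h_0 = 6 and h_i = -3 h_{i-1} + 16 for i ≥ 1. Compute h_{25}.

-1694577218882

The fixed point is 16/(1 + 3) = 4, so h_i - 4 = -3(h_{i-1} - 4).
Hence h_i = 2·(-3)^i + 4.
h_{25} = 2·(-3)^{25} + 4 = 2·-847288609443 + 4 = -1694577218882.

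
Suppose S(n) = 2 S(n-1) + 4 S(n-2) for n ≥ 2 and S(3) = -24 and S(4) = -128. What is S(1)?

4

Rearranging, S(n-2) = (S(n) - 2 S(n-1)) / 4.
S(2) = (-128 - 2*(-24)) / 4 = -80/4 = -20
S(1) = (-24 - 2*(-20)) / 4 = 16/4 = 4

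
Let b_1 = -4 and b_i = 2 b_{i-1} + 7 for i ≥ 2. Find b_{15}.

The fixed point is 7/(1 - 2) = -7, so b_i + 7 = 2(b_{i-1} + 7).
Hence b_i = 3·2^{i-1} - 7.
b_{15} = 3·2^{14} - 7 = 3·16384 - 7 = 49145.

49145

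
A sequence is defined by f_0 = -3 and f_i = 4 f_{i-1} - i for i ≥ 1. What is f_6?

f_1 = 4*(-3) - 1 = -13
f_2 = 4*(-13) - 2 = -54
f_3 = 4*(-54) - 3 = -219
f_4 = 4*(-219) - 4 = -880
f_5 = 4*(-880) - 5 = -3525
f_6 = 4*(-3525) - 6 = -14106

-14106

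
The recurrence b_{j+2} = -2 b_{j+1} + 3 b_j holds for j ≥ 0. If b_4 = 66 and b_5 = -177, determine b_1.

3

Rearranging, b_{j-2} = (b_j + 2 b_{j-1}) / 3.
b_3 = (-177 + 2(66)) / 3 = -45/3 = -15
b_2 = (66 + 2(-15)) / 3 = 36/3 = 12
b_1 = (-15 + 2(12)) / 3 = 9/3 = 3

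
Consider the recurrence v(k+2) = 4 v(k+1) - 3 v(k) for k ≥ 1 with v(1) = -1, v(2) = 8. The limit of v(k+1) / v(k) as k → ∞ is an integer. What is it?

The characteristic equation is r^2 - 4r + 3 = 0, which factors as (r - 3)(r - 1) = 0.
So the roots are 3 and 1. Since |3| > |1| and the coefficient of 3^k is non-zero, the ratio tends to 3.

3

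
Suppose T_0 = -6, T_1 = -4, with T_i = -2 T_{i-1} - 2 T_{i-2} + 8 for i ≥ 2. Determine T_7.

T_2 = -2·(-4) - 2·(-6) + 8 = 28
T_3 = -2·28 - 2·(-4) + 8 = -40
T_4 = -2·(-40) - 2·28 + 8 = 32
T_5 = -2·32 - 2·(-40) + 8 = 24
T_6 = -2·24 - 2·32 + 8 = -104
T_7 = -2·(-104) - 2·24 + 8 = 168

168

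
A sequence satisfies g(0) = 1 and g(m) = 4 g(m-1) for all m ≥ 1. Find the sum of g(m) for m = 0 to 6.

g(1) = 4·1 = 4
g(2) = 4·4 = 16
g(3) = 4·16 = 64
g(4) = 4·64 = 256
g(5) = 4·256 = 1024
g(6) = 4·1024 = 4096
Sum = 1 + 4 + 16 + 64 + 256 + 1024 + 4096 = 5461

5461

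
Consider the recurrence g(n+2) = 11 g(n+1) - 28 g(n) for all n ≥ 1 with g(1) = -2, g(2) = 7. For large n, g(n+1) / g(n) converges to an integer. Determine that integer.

The characteristic equation is r^2 - 11r + 28 = 0, which factors as (r - 7)(r - 4) = 0.
So the roots are 7 and 4. Since |7| > |4| and the coefficient of 7^n is non-zero, the ratio tends to 7.

7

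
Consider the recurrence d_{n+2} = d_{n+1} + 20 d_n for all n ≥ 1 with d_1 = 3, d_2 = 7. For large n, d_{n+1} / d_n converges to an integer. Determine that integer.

5

The characteristic equation is r^2 - r - 20 = 0, which factors as (r - 5)(r + 4) = 0.
So the roots are 5 and -4. Since |5| > |-4| and the coefficient of 5^n is non-zero, the ratio tends to 5.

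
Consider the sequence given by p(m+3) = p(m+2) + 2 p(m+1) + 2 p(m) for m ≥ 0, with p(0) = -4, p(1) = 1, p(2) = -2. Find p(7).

-146

p(3) = (-2) + 2*1 + 2*(-4) = -8
p(4) = (-8) + 2*(-2) + 2*1 = -10
p(5) = (-10) + 2*(-8) + 2*(-2) = -30
p(6) = (-30) + 2*(-10) + 2*(-8) = -66
p(7) = (-66) + 2*(-30) + 2*(-10) = -146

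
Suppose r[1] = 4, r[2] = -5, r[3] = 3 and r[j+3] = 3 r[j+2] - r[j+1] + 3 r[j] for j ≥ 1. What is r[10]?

13771

r[4] = 3*3 - (-5) + 3*4 = 26
r[5] = 3*26 - 3 + 3*(-5) = 60
r[6] = 3*60 - 26 + 3*3 = 163
r[7] = 3*163 - 60 + 3*26 = 507
r[8] = 3*507 - 163 + 3*60 = 1538
r[9] = 3*1538 - 507 + 3*163 = 4596
r[10] = 3*4596 - 1538 + 3*507 = 13771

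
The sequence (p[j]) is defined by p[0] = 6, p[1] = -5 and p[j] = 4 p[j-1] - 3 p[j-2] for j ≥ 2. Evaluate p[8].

p[2] = 4·(-5) - 3·6 = -38
p[3] = 4·(-38) - 3·(-5) = -137
p[4] = 4·(-137) - 3·(-38) = -434
p[5] = 4·(-434) - 3·(-137) = -1325
p[6] = 4·(-1325) - 3·(-434) = -3998
p[7] = 4·(-3998) - 3·(-1325) = -12017
p[8] = 4·(-12017) - 3·(-3998) = -36074

-36074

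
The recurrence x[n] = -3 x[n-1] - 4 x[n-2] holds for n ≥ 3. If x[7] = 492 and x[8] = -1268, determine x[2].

Rearranging, x[n-2] = (x[n] + 3 x[n-1]) / -4.
x[6] = (-1268 + 3·492) / -4 = 208/-4 = -52
x[5] = (492 + 3·(-52)) / -4 = 336/-4 = -84
x[4] = (-52 + 3·(-84)) / -4 = -304/-4 = 76
x[3] = (-84 + 3·76) / -4 = 144/-4 = -36
x[2] = (76 + 3·(-36)) / -4 = -32/-4 = 8

8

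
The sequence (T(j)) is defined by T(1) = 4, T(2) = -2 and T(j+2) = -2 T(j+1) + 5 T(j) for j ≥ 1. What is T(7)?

T(3) = -2·(-2) + 5·4 = 24
T(4) = -2·24 + 5·(-2) = -58
T(5) = -2·(-58) + 5·24 = 236
T(6) = -2·236 + 5·(-58) = -762
T(7) = -2·(-762) + 5·236 = 2704

2704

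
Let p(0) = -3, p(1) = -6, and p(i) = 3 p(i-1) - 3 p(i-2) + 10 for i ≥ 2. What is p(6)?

p(2) = 3*(-6) - 3*(-3) + 10 = 1
p(3) = 3*1 - 3*(-6) + 10 = 31
p(4) = 3*31 - 3*1 + 10 = 100
p(5) = 3*100 - 3*31 + 10 = 217
p(6) = 3*217 - 3*100 + 10 = 361

361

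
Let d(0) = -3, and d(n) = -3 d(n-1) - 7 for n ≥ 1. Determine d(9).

d(1) = -3·(-3) - 7 = 2
d(2) = -3·2 - 7 = -13
d(3) = -3·(-13) - 7 = 32
d(4) = -3·32 - 7 = -103
d(5) = -3·(-103) - 7 = 302
d(6) = -3·302 - 7 = -913
d(7) = -3·(-913) - 7 = 2732
d(8) = -3·2732 - 7 = -8203
d(9) = -3·(-8203) - 7 = 24602

24602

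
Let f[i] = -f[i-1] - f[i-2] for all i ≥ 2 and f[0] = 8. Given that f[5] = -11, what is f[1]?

3

Let f[1] = w.
f[2] = -8 - w
f[3] = 8
f[4] = w
f[5] = -8 - w
So -8 - w = -11, giving w = 3.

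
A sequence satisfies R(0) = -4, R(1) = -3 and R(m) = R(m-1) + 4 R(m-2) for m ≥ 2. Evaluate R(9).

R(2) = (-3) + 4(-4) = -19
R(3) = (-19) + 4(-3) = -31
R(4) = (-31) + 4(-19) = -107
R(5) = (-107) + 4(-31) = -231
R(6) = (-231) + 4(-107) = -659
R(7) = (-659) + 4(-231) = -1583
R(8) = (-1583) + 4(-659) = -4219
R(9) = (-4219) + 4(-1583) = -10551

-10551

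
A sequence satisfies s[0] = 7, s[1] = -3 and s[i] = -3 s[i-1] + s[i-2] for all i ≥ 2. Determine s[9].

-66399

s[2] = -3(-3) + 7 = 16
s[3] = -3(16) + (-3) = -51
s[4] = -3(-51) + 16 = 169
s[5] = -3(169) + (-51) = -558
s[6] = -3(-558) + 169 = 1843
s[7] = -3(1843) + (-558) = -6087
s[8] = -3(-6087) + 1843 = 20104
s[9] = -3(20104) + (-6087) = -66399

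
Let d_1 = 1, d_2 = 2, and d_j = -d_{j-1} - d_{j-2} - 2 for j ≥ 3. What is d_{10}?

1

d_3 = -2 - 1 - 2 = -5
d_4 = -(-5) - 2 - 2 = 1
d_5 = -1 - (-5) - 2 = 2
d_6 = -2 - 1 - 2 = -5
d_7 = -(-5) - 2 - 2 = 1
d_8 = -1 - (-5) - 2 = 2
d_9 = -2 - 1 - 2 = -5
d_{10} = -(-5) - 2 - 2 = 1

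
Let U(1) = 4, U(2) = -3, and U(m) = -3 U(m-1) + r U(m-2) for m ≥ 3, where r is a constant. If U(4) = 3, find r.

-2

U(3) = 9 + 4r
U(4) = -27 - 15r
So -27 - 15r = 3, giving r = -2.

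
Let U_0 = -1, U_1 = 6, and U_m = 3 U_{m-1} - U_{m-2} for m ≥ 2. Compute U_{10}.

43174

U_2 = 3·6 - (-1) = 19
U_3 = 3·19 - 6 = 51
U_4 = 3·51 - 19 = 134
U_5 = 3·134 - 51 = 351
U_6 = 3·351 - 134 = 919
U_7 = 3·919 - 351 = 2406
U_8 = 3·2406 - 919 = 6299
U_9 = 3·6299 - 2406 = 16491
U_{10} = 3·16491 - 6299 = 43174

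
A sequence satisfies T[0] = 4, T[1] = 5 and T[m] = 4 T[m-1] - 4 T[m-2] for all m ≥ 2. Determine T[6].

T[2] = 4*5 - 4*4 = 4
T[3] = 4*4 - 4*5 = -4
T[4] = 4*(-4) - 4*4 = -32
T[5] = 4*(-32) - 4*(-4) = -112
T[6] = 4*(-112) - 4*(-32) = -320

-320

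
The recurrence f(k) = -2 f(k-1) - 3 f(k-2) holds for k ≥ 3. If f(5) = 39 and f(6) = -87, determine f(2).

9

Rearranging, f(k-2) = (f(k) + 2 f(k-1)) / -3.
f(4) = (-87 + 2·39) / -3 = -9/-3 = 3
f(3) = (39 + 2·3) / -3 = 45/-3 = -15
f(2) = (3 + 2·(-15)) / -3 = -27/-3 = 9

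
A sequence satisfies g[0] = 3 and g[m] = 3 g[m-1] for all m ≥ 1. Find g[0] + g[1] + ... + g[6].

3279

g[1] = 3·3 = 9
g[2] = 3·9 = 27
g[3] = 3·27 = 81
g[4] = 3·81 = 243
g[5] = 3·243 = 729
g[6] = 3·729 = 2187
Sum = 3 + 9 + 27 + 81 + 243 + 729 + 2187 = 3279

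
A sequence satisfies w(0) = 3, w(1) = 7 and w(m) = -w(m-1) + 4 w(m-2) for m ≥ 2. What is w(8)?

-915

w(2) = -7 + 4(3) = 5
w(3) = -5 + 4(7) = 23
w(4) = -23 + 4(5) = -3
w(5) = -(-3) + 4(23) = 95
w(6) = -95 + 4(-3) = -107
w(7) = -(-107) + 4(95) = 487
w(8) = -487 + 4(-107) = -915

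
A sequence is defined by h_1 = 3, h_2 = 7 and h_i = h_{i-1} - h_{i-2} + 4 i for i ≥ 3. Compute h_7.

h_3 = 7 - 3 + 12 = 16
h_4 = 16 - 7 + 16 = 25
h_5 = 25 - 16 + 20 = 29
h_6 = 29 - 25 + 24 = 28
h_7 = 28 - 29 + 28 = 27

27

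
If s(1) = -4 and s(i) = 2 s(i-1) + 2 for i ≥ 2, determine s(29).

-536870914

The fixed point is 2/(1 - 2) = -2, so s(i) + 2 = 2(s(i-1) + 2).
Hence s(i) = -2·2^{i-1} - 2.
s(29) = -2·2^{28} - 2 = -2·268435456 - 2 = -536870914.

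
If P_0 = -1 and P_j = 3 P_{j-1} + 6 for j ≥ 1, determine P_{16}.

86093439

The fixed point is 6/(1 - 3) = -3, so P_j + 3 = 3(P_{j-1} + 3).
Hence P_j = 2·3^j - 3.
P_{16} = 2·3^{16} - 3 = 2·43046721 - 3 = 86093439.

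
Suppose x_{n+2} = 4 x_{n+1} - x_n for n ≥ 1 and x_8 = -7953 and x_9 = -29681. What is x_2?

Rearranging, x_{n-2} = -(x_n - 4 x_{n-1}).
x_7 = -(-29681 - 4*(-7953)) = -2131
x_6 = -(-7953 - 4*(-2131)) = -571
x_5 = -(-2131 - 4*(-571)) = -153
x_4 = -(-571 - 4*(-153)) = -41
x_3 = -(-153 - 4*(-41)) = -11
x_2 = -(-41 - 4*(-11)) = -3

-3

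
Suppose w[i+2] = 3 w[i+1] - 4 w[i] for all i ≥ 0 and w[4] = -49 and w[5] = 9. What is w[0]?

2

Rearranging, w[i-2] = (w[i] - 3 w[i-1]) / -4.
w[3] = (9 - 3·(-49)) / -4 = 156/-4 = -39
w[2] = (-49 - 3·(-39)) / -4 = 68/-4 = -17
w[1] = (-39 - 3·(-17)) / -4 = 12/-4 = -3
w[0] = (-17 - 3·(-3)) / -4 = -8/-4 = 2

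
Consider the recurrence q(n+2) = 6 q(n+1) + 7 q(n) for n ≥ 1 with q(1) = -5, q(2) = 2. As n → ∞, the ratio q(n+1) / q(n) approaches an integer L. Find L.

7

The characteristic equation is r^2 - 6r - 7 = 0, which factors as (r - 7)(r + 1) = 0.
So the roots are 7 and -1. Since |7| > |-1| and the coefficient of 7^n is non-zero, the ratio tends to 7.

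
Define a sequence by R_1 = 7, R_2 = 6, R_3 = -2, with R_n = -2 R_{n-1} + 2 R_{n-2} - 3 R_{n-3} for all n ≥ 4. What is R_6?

20

R_4 = -2*(-2) + 2*6 - 3*7 = -5
R_5 = -2*(-5) + 2*(-2) - 3*6 = -12
R_6 = -2*(-12) + 2*(-5) - 3*(-2) = 20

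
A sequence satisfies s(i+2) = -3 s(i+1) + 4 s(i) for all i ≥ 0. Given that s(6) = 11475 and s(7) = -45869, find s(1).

-5

Rearranging, s(i-2) = (s(i) + 3 s(i-1)) / 4.
s(5) = (-45869 + 3*11475) / 4 = -11444/4 = -2861
s(4) = (11475 + 3*(-2861)) / 4 = 2892/4 = 723
s(3) = (-2861 + 3*723) / 4 = -692/4 = -173
s(2) = (723 + 3*(-173)) / 4 = 204/4 = 51
s(1) = (-173 + 3*51) / 4 = -20/4 = -5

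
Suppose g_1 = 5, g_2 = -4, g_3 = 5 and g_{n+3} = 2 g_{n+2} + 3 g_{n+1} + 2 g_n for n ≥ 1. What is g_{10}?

g_4 = 2*5 + 3*(-4) + 2*5 = 8
g_5 = 2*8 + 3*5 + 2*(-4) = 23
g_6 = 2*23 + 3*8 + 2*5 = 80
g_7 = 2*80 + 3*23 + 2*8 = 245
g_8 = 2*245 + 3*80 + 2*23 = 776
g_9 = 2*776 + 3*245 + 2*80 = 2447
g_{10} = 2*2447 + 3*776 + 2*245 = 7712

7712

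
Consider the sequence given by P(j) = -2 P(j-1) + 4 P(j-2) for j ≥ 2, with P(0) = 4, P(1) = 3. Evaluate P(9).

P(2) = -2·3 + 4·4 = 10
P(3) = -2·10 + 4·3 = -8
P(4) = -2·(-8) + 4·10 = 56
P(5) = -2·56 + 4·(-8) = -144
P(6) = -2·(-144) + 4·56 = 512
P(7) = -2·512 + 4·(-144) = -1600
P(8) = -2·(-1600) + 4·512 = 5248
P(9) = -2·5248 + 4·(-1600) = -16896

-16896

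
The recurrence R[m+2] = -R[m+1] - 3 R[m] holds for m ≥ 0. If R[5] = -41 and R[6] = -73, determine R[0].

3

Rearranging, R[m-2] = (R[m] + R[m-1]) / -3.
R[4] = (-73 + (-41)) / -3 = -114/-3 = 38
R[3] = (-41 + 38) / -3 = -3/-3 = 1
R[2] = (38 + 1) / -3 = 39/-3 = -13
R[1] = (1 + (-13)) / -3 = -12/-3 = 4
R[0] = (-13 + 4) / -3 = -9/-3 = 3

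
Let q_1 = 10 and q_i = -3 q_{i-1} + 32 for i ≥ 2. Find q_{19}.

774840986

The fixed point is 32/(1 + 3) = 8, so q_i - 8 = -3(q_{i-1} - 8).
Hence q_i = 2·(-3)^{i-1} + 8.
q_{19} = 2·(-3)^{18} + 8 = 2·387420489 + 8 = 774840986.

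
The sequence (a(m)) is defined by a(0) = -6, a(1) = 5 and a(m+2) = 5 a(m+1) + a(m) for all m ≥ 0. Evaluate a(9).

1959260

a(2) = 5(5) + (-6) = 19
a(3) = 5(19) + 5 = 100
a(4) = 5(100) + 19 = 519
a(5) = 5(519) + 100 = 2695
a(6) = 5(2695) + 519 = 13994
a(7) = 5(13994) + 2695 = 72665
a(8) = 5(72665) + 13994 = 377319
a(9) = 5(377319) + 72665 = 1959260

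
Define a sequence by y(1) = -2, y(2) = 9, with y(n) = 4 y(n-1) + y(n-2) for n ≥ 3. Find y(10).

y(3) = 4*9 + (-2) = 34
y(4) = 4*34 + 9 = 145
y(5) = 4*145 + 34 = 614
y(6) = 4*614 + 145 = 2601
y(7) = 4*2601 + 614 = 11018
y(8) = 4*11018 + 2601 = 46673
y(9) = 4*46673 + 11018 = 197710
y(10) = 4*197710 + 46673 = 837513

837513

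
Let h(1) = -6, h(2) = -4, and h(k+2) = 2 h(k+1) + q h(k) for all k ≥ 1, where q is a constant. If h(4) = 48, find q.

-4

h(3) = -8 - 6q
h(4) = -16 - 16q
So -16 - 16q = 48, giving q = -4.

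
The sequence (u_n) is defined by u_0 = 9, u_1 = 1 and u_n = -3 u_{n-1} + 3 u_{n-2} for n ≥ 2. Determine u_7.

u_2 = -3(1) + 3(9) = 24
u_3 = -3(24) + 3(1) = -69
u_4 = -3(-69) + 3(24) = 279
u_5 = -3(279) + 3(-69) = -1044
u_6 = -3(-1044) + 3(279) = 3969
u_7 = -3(3969) + 3(-1044) = -15039

-15039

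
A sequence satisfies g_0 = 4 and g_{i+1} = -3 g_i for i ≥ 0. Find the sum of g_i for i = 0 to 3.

-80

g_1 = -3·4 = -12
g_2 = -3·(-12) = 36
g_3 = -3·36 = -108
Sum = 4 + (-12) + 36 + (-108) = -80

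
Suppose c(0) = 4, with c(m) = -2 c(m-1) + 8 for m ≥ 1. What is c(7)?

-168

c(1) = -2*4 + 8 = 0
c(2) = -2*0 + 8 = 8
c(3) = -2*8 + 8 = -8
c(4) = -2*(-8) + 8 = 24
c(5) = -2*24 + 8 = -40
c(6) = -2*(-40) + 8 = 88
c(7) = -2*88 + 8 = -168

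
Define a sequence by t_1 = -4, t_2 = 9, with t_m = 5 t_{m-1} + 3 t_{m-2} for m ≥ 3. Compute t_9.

998961

t_3 = 5(9) + 3(-4) = 33
t_4 = 5(33) + 3(9) = 192
t_5 = 5(192) + 3(33) = 1059
t_6 = 5(1059) + 3(192) = 5871
t_7 = 5(5871) + 3(1059) = 32532
t_8 = 5(32532) + 3(5871) = 180273
t_9 = 5(180273) + 3(32532) = 998961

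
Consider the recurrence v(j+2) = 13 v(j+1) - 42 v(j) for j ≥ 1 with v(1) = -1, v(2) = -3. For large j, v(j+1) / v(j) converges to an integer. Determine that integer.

The characteristic equation is r^2 - 13r + 42 = 0, which factors as (r - 7)(r - 6) = 0.
So the roots are 7 and 6. Since |7| > |6| and the coefficient of 7^j is non-zero, the ratio tends to 7.

7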